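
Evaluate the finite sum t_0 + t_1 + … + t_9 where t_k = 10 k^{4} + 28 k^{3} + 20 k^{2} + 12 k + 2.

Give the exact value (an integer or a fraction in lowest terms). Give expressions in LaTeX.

Σ = 216290

Compute t_(k+1)/t_k: get (5*k**4 + 34*k**3 + 82*k**2 + 88*k + 36)/(5*k**4 + 14*k**3 + 10*k**2 + 6*k + 1).
Gosper form: A/B · C(k+1)/C(k) with A=1, B=1, C=k**4 + 14*k**3/5 + 2*k**2 + 6*k/5 + 1/5.
f must satisfy (1)·f(k+1) − (1)·f(k) = k**4 + 14*k**3/5 + 2*k**2 + 6*k/5 + 1/5.
d = 5 from the (0,0,4) case.
A polynomial solution: f(k) = k*(2*k**4 + 2*k**3 - 4*k**2 + 3*k - 1)/10.
Get s_k = R·t_k = k*(2*k**4 + 2*k**3 - 4*k**2 + 3*k - 1) with R(k) = B(k−1)f(k)/C(k) = k*(2*k**4 + 2*k**3 - 4*k**2 + 3*k - 1)/(2*(5*k**4 + 14*k**3 + 10*k**2 + 6*k + 1)).
Verify: 10*k**4 + 28*k**3 + 20*k**2 + 12*k + 2 matches t_k.
Telescoping: Σ = s_(10) − s_(0) = 216290 − (0) = 216290.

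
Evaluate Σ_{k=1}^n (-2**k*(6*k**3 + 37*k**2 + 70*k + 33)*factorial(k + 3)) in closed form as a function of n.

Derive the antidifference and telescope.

S(n) = -6*2**n*n**2*factorial(n + 4) - 16*2**n*n*factorial(n + 4) - 8*2**n*factorial(n + 4) + 192

Ratio r(k) = 2*(6*k**4 + 79*k**3 + 382*k**2 + 794*k + 584)/(6*k**3 + 37*k**2 + 70*k + 33).
Factor: A=2*k + 8; B=1; C=k**3 + 37*k**2/6 + 35*k/3 + 11/2.
Solve (2*k + 8)·f(k+1) − (1)·f(k) = k**3 + 37*k**2/6 + 35*k/3 + 11/2.
deg f ≤ 2 (via 1,0,3).
Coefficient equations give f(k) = (k + 1)*(3*k - 1)/6.
So s_k = (B(k−1)f/C)·t_k = ((k + 1)*(3*k - 1)/(6*k**3 + 37*k**2 + 70*k + 33))·t_k = -2**k*(k + 1)*(3*k - 1)*factorial(k + 3).
Verify: -2**k*(6*k**3 + 37*k**2 + 70*k + 33)*factorial(k + 3) matches t_k.
Telescope: S(n) = s_(n+1) − s_(1) = -2**(n + 1)*(n + 2)*(3*n + 2)*factorial(n + 4) − (-192) = -6*2**n*n**2*factorial(n + 4) - 16*2**n*n*factorial(n + 4) - 8*2**n*factorial(n + 4) + 192.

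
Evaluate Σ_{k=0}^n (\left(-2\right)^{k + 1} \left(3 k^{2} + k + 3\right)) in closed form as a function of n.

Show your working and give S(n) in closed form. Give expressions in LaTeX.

S(n) = - 4 \left(-2\right)^{n} n^{2} - 4 \left(-2\right)^{n} n - 4 \left(-2\right)^{n} - 2

r(k) = 2*(-3*k**2 - 7*k - 7)/(3*k**2 + k + 3) after simplifying.
So A=-2 and B=1, with C=k**2 + k/3 + 1.
Solve (-2)·f(k+1) − (1)·f(k) = k**2 + k/3 + 1.
From deg A=0, deg B=0, deg C=2: d=2.
Coefficient equations give f(k) = -(k**2 - k + 1)/3.
R(k) = B(k−1)·f(k)/C(k) = -(k**2 - k + 1)/(3*k**2 + k + 3); s_k = R·t_k = (-2)**(k + 1)*(-k**2 + k - 1).
Δs = (-2)**(k + 1)*(3*k**2 + k + 3), as required.
Σ_(k=0)^n t_k = s_(n+1) − s_(0) = ((-2)**(n + 2)*(-n**2 - n - 1)) − (2), i.e. -4*(-2)**n*n**2 - 4*(-2)**n*n - 4*(-2)**n - 2.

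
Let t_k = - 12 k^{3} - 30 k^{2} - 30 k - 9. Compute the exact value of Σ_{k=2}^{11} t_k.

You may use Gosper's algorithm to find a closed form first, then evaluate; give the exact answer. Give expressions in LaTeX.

Σ = -69450

Ratio r(k) = (4*k**3 + 22*k**2 + 42*k + 27)/(4*k**3 + 10*k**2 + 10*k + 3).
Normal form (A,B,C) = (1, 1, k**3 + 5*k**2/2 + 5*k/2 + 3/4).
Need (1)·f(k+1) − (1)·f(k) = k**3 + 5*k**2/2 + 5*k/2 + 3/4.
d = 4 from the (0,0,3) case.
Match coefficients ⇒ f(k) = k*(3*k**3 + 4*k**2 + 3*k - 1)/12.
Get s_k = R·t_k = k*(-3*k**3 - 4*k**2 - 3*k + 1) with R(k) = B(k−1)f(k)/C(k) = k*(3*k**3 + 4*k**2 + 3*k - 1)/(3*(2*k + 1)*(2*k**2 + 4*k + 3)).
Verify: -12*k**3 - 30*k**2 - 30*k - 9 matches t_k.
Sum = s_(12) − s_(2); s_(12) = -69540, s_(2) = -90 ⇒ -69450.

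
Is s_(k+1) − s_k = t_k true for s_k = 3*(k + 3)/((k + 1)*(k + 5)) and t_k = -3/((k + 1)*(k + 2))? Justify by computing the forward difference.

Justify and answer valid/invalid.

s_(k+1) = 3*(k + 4)/((k + 2)*(k + 6))
s_(k+1) − s_k = 3*(-k**2 - 7*k - 16)/(k**4 + 14*k**3 + 65*k**2 + 112*k + 60)
(s_(k+1) − s_k) − t_k = 6*(2*k + 7)/(k**4 + 14*k**3 + 65*k**2 + 112*k + 60)

Invalid: residual 6*(2*k + 7)/(k**4 + 14*k**3 + 65*k**2 + 112*k + 60) ≠ 0.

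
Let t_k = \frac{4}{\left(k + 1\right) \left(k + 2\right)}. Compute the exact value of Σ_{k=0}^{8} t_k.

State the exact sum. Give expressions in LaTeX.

The ratio is (k + 1)/(k + 3).
Factor: A=k + 1; B=k + 3; C=1.
Solve (k + 1)·f(k+1) − (k + 2)·f(k) = 1.
d = 1 from the (1,1,0) case.
Solving with deg f ≤ 1: f(k) = k.
Get s_k = R·t_k = 4*k/(k + 1) with R(k) = B(k−1)f(k)/C(k) = k*(k + 2).
Check: Δs_k = 4/(k**2 + 3*k + 2). ✓
Evaluate s at k=9 and k=0: 18/5 and 0; difference 18/5.

Σ = 18/5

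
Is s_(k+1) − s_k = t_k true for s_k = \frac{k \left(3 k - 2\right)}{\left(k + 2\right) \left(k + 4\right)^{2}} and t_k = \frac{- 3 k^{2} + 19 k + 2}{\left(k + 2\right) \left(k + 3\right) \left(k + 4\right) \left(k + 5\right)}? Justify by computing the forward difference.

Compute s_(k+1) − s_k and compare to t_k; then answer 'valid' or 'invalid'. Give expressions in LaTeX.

s_(k+1) = (k + 1)*(3*k + 1)/((k + 3)*(k + 5)**2)
s_(k+1) − s_k = (-k*(k + 3)*(k + 5)**2*(3*k - 2) + (k + 1)*(k + 2)*(k + 4)**2*(3*k + 1))/((k + 2)*(k + 3)*(k + 4)**2*(k + 5)**2)
(s_(k+1) − s_k) − t_k = 2*(3*k**3 + 3*k**2 - 44*k - 4)/(k**6 + 23*k**5 + 217*k**4 + 1073*k**3 + 2926*k**2 + 4160*k + 2400)

Invalid: residual \frac{2 \left(3 k^{3} + 3 k^{2} - 44 k - 4\right)}{k^{6} + 23 k^{5} + 217 k^{4} + 1073 k^{3} + 2926 k^{2} + 4160 k + 2400} ≠ 0.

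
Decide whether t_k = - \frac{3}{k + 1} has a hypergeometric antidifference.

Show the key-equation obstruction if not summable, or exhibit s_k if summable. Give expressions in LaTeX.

No — t_k has no hypergeometric antidifference.

Compute t_(k+1)/t_k: get (k + 1)/(k + 2).
Normal form (A,B,C) = (k + 1, k + 2, 1).
Need (k + 1)·f(k+1) − (k + 1)·f(k) = 1.
deg f ≤ 0 (via 1,1,0).
Put f(k) = c0: A·f(k+1) − B(k−1)·f(k) − C = -1; need -1 = 0 — inconsistent ⇒ no f, not summable.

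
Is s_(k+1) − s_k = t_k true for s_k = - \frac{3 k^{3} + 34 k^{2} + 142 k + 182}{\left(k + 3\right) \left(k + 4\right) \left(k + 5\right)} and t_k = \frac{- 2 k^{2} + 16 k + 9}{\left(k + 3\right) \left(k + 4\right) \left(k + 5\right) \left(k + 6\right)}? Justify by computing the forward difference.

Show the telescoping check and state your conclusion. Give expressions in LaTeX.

Valid — Δs_k = t_k.

s_(k+1) = (-142*k - 3*(k + 1)**3 - 34*(k + 1)**2 - 324)/((k + 4)*(k + 5)*(k + 6))
s_(k+1) − s_k = (-2*k**2 + 16*k + 9)/(k**4 + 18*k**3 + 119*k**2 + 342*k + 360)
(s_(k+1) − s_k) − t_k = 0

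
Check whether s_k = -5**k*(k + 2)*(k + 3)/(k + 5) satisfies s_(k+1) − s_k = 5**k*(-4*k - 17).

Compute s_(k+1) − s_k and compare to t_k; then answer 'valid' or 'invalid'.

Invalid: residual 5**k*(12*k**2 + 108*k + 246)/(k**2 + 11*k + 30) ≠ 0.

s_(k+1) = -5**(k + 1)*(k + 3)*(k + 4)/(k + 6)
s_(k+1) − s_k = 5**k*(k + 3)*((k + 2)*(k + 6) - 5*(k + 4)*(k + 5))/((k + 5)*(k + 6))
(s_(k+1) − s_k) − t_k = 5**k*(12*k**2 + 108*k + 246)/(k**2 + 11*k + 30)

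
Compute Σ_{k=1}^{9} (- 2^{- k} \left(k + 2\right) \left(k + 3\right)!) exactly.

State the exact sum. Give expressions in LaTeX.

Σ = -12162126

t_(k+1)/t_k = (k + 3)*(k + 4)/(2*(k + 2)).
Take A(k)=k/2 + 2, B(k)=1, C(k)=k + 2.
Key eq: (k/2 + 2)·f(k+1) = (1)·f(k) + (k + 2).
deg f ≤ 0 (via 1,0,1).
Solving with deg f ≤ 0: f(k) = 2.
Then R = B(k−1)f/C = 2/(k + 2), so s_k = R(k)·t_k = -2**(1 - k)*factorial(k + 3).
Check: Δs_k = -(k + 2)*factorial(k + 3)/2**k. ✓
Evaluate s at k=10 and k=1: -12162150 and -24; difference -12162126.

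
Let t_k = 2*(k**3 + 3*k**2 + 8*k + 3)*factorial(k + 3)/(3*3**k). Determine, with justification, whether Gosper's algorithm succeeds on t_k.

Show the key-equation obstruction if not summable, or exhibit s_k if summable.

The ratio is (k**4 + 10*k**3 + 41*k**2 + 83*k + 60)/(3*(k**3 + 3*k**2 + 8*k + 3)).
So A=k/3 + 4/3 and B=1, with C=k**3 + 3*k**2 + 8*k + 3.
Solve (k/3 + 4/3)·f(k+1) − (1)·f(k) = k**3 + 3*k**2 + 8*k + 3.
Degrees (1,0,3) ⇒ d ≤ 2.
A polynomial solution: f(k) = 3*(k - 1)*(k + 1).
Then R = B(k−1)f/C = 3*(k - 1)*(k + 1)/(k**3 + 3*k**2 + 8*k + 3), so s_k = R(k)·t_k = 2*(k - 1)*(k + 1)*factorial(k + 3)/3**k.
s_(k+1) − s_k = 2*(k**3 + 3*k**2 + 8*k + 3)*factorial(k + 3)/(3*3**k) = t_k.

Yes. s_k = 2*(k - 1)*(k + 1)*factorial(k + 3)/3**k.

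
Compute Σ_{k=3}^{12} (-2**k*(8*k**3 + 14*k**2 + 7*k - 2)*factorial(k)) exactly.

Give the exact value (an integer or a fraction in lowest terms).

r(k) = 2*(8*k**4 + 46*k**3 + 97*k**2 + 86*k + 27)/(8*k**3 + 14*k**2 + 7*k - 2) after simplifying.
Factor: A=2*k + 2; B=1; C=k**3 + 7*k**2/4 + 7*k/8 - 1/4.
Solve (2*k + 2)·f(k+1) − (1)·f(k) = k**3 + 7*k**2/4 + 7*k/8 - 1/4.
Degrees (1,0,3) ⇒ d ≤ 2.
Solving with deg f ≤ 2: f(k) = (4*k**2 - 3*k - 4)/8.
Certificate R = B(k−1)f/C = (4*k**2 - 3*k - 4)/(8*k**3 + 14*k**2 + 7*k - 2) gives s_k = 2**k*(-4*k**2 + 3*k + 4)*factorial(k).
Check: Δs_k = -2**k*(8*k**3 + 14*k**2 + 7*k - 2)*factorial(k). ✓
Telescoping: Σ = s_(13) − s_(3) = -32290440531148800 − (-1104) = -32290440531147696.

Σ = -32290440531147696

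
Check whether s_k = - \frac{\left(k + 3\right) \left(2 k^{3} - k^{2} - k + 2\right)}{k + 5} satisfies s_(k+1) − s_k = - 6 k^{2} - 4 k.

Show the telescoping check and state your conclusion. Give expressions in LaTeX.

s_(k+1) = (k + 4)*(k - 2*(k + 1)**3 + (k + 1)**2 - 1)/(k + 6)
s_(k+1) − s_k = 2*(-3*k**4 - 31*k**3 - 77*k**2 - 39*k - 2)/(k**2 + 11*k + 30)
(s_(k+1) − s_k) − t_k = 2*(4*k**3 + 35*k**2 + 21*k - 2)/(k**2 + 11*k + 30)

Invalid: residual \frac{2 \left(4 k^{3} + 35 k^{2} + 21 k - 2\right)}{k^{2} + 11 k + 30} ≠ 0.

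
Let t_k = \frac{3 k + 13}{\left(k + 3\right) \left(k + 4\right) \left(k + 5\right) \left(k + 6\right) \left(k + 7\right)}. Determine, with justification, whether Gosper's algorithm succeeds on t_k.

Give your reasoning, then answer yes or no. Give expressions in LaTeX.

Yes. s_k = \frac{k \left(k^{2} + 14 k + 63\right)}{90 \left(k^{3} + 14 k^{2} + 63 k + 90\right)}.

The ratio is (k + 3)*(3*k + 16)/((k + 8)*(3*k + 13)).
Take A(k)=k + 3, B(k)=k + 8, C(k)=k + 13/3.
f must satisfy (k + 3)·f(k+1) − (k + 7)·f(k) = k + 13/3.
Degrees (1,1,1) ⇒ d ≤ 4.
A polynomial solution: f(k) = k*(k + 4)*(k**2 + 14*k + 63)/270.
Certificate R = B(k−1)f/C = k*(k + 4)*(k + 7)*(k**2 + 14*k + 63)/(90*(3*k + 13)) gives s_k = k*(k**2 + 14*k + 63)/(90*(k**3 + 14*k**2 + 63*k + 90)).
Check: Δs_k = (3*k + 13)/(k**5 + 25*k**4 + 245*k**3 + 1175*k**2 + 2754*k + 2520). ✓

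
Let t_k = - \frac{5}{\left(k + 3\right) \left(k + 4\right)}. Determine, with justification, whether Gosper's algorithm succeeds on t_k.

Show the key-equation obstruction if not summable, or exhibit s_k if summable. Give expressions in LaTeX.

Yes. s_k = - \frac{5 k}{3 k + 9}.

t_(k+1)/t_k = (k + 3)/(k + 5).
Normal form (A,B,C) = (k + 3, k + 5, 1).
Solve (k + 3)·f(k+1) − (k + 4)·f(k) = 1.
Bound: deg f ≤ 1.
Match coefficients ⇒ f(k) = k/3.
R(k) = B(k−1)·f(k)/C(k) = k*(k + 4)/3; s_k = R·t_k = -5*k/(3*k + 9).
Verify: -5/(k**2 + 7*k + 12) matches t_k.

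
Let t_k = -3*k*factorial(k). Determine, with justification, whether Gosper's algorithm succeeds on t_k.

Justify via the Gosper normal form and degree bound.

Ratio r(k) = (k + 1)**2/k.
Factor: A=k + 1; B=1; C=k.
Key eq: (k + 1)·f(k+1) = (1)·f(k) + (k).
Degrees (1,0,1) ⇒ d ≤ 0.
Solving with deg f ≤ 0: f(k) = 1.
Get s_k = R·t_k = -3*factorial(k) with R(k) = B(k−1)f(k)/C(k) = 1/k.
Verify: -3*k*factorial(k) matches t_k.

Yes. s_k = -3*factorial(k).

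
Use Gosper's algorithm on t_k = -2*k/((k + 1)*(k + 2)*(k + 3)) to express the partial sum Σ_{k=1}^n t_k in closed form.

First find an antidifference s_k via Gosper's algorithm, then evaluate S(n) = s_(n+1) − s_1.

S(n) = n*(-n - 1)/(2*(n**2 + 5*n + 6))

The ratio is (k + 1)**2/(k*(k + 4)).
Factor: A=k + 1; B=k + 4; C=k.
Solve (k + 1)·f(k+1) − (k + 3)·f(k) = k.
d = 2 from the (1,1,1) case.
A polynomial solution: f(k) = k*(k - 1)/4.
So s_k = (B(k−1)f/C)·t_k = ((k - 1)*(k + 3)/4)·t_k = k*(1 - k)/(2*(k + 1)*(k + 2)).
Check: Δs_k = -2*k/(k**3 + 6*k**2 + 11*k + 6). ✓
s_(n+1) = n*(-n - 1)/(2*(n**2 + 5*n + 6)) and s_(1) = 0, so S(n) = n*(-n - 1)/(2*(n**2 + 5*n + 6)).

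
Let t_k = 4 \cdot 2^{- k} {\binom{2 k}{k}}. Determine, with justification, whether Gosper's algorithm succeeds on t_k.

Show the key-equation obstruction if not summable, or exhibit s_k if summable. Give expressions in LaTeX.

Step 1: r(k) = (2*k + 1)/(k + 1).
Factor: A=2*k + 1; B=k + 1; C=1.
f must satisfy (2*k + 1)·f(k+1) − (k)·f(k) = 1.
Bound: deg f ≤ -1.
d = -1 < 0 ⇒ no nonzero polynomial f; not summable.

No — t_k has no hypergeometric antidifference.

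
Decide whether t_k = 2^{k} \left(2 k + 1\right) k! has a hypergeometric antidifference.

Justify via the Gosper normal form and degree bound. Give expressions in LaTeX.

Step 1: r(k) = 2*(k + 1)*(2*k + 3)/(2*k + 1).
Gosper form: A/B · C(k+1)/C(k) with A=2*k + 2, B=1, C=k + 1/2.
Key eq: (2*k + 2)·f(k+1) = (1)·f(k) + (k + 1/2).
d = 0 from the (1,0,1) case.
Coefficient equations give f(k) = 1/2.
Then R = B(k−1)f/C = 1/(2*k + 1), so s_k = R(k)·t_k = 2**k*factorial(k).
Verify: 2**k*(2*k + 1)*factorial(k) matches t_k.

Yes. s_k = 2^{k} k!.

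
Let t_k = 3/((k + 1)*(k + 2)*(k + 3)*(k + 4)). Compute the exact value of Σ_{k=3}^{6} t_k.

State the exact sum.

Σ = 1/144

r(k) = (k + 1)/(k + 5) after simplifying.
So A=k + 1 and B=k + 5, with C=1.
Solve (k + 1)·f(k+1) − (k + 4)·f(k) = 1.
Bound: deg f ≤ 3.
Solve for f: f(k) = k*(k**2 + 6*k + 11)/18 (degree 3 ≤ 3).
R(k) = B(k−1)·f(k)/C(k) = k*(k + 4)*(k**2 + 6*k + 11)/18; s_k = R·t_k = k*(k**2 + 6*k + 11)/(6*(k + 1)*(k + 2)*(k + 3)).
Δs = 3/(k**4 + 10*k**3 + 35*k**2 + 50*k + 24), as required.
Σ_(k=3)^(6) t_k = s_(7) − s_(3) = 119/720 − (19/120) = 1/144.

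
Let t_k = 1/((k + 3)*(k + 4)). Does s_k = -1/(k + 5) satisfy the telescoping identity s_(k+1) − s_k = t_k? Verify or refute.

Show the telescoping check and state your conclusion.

s_(k+1) = -1/(k + 6)
s_(k+1) − s_k = 1/((k + 5)*(k + 6))
(s_(k+1) − s_k) − t_k = 2*(-2*k - 9)/(k**4 + 18*k**3 + 119*k**2 + 342*k + 360)

Invalid: residual 2*(-2*k - 9)/(k**4 + 18*k**3 + 119*k**2 + 342*k + 360) ≠ 0.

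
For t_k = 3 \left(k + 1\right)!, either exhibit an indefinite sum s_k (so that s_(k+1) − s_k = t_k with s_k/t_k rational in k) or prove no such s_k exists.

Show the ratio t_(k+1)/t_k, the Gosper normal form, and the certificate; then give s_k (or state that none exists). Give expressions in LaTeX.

none — t_k is not Gosper-summable

Step 1: r(k) = k + 2.
Take A(k)=k + 2, B(k)=1, C(k)=1.
Solve (k + 2)·f(k+1) − (1)·f(k) = 1.
Bound: deg f ≤ -1.
deg f ≤ -1 is impossible — no certificate.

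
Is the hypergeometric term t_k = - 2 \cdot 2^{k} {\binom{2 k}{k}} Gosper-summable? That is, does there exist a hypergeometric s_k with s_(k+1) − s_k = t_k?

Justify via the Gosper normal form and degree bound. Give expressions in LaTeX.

Step 1: r(k) = 4*(2*k + 1)/(k + 1).
So A=8*k + 4 and B=k + 1, with C=1.
f must satisfy (8*k + 4)·f(k+1) − (k)·f(k) = 1.
Bound: deg f ≤ -1.
deg f ≤ -1 is impossible — no certificate.

No — key equation has no polynomial f.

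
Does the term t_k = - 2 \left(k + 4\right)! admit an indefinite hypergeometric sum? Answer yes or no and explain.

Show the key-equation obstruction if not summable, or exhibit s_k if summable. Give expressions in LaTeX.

t_(k+1)/t_k = k + 5.
So A=k + 5 and B=1, with C=1.
Solve (k + 5)·f(k+1) − (1)·f(k) = 1.
deg f ≤ -1 (via 1,0,0).
d = -1 < 0 ⇒ no nonzero polynomial f; not summable.

No — t_k has no hypergeometric antidifference.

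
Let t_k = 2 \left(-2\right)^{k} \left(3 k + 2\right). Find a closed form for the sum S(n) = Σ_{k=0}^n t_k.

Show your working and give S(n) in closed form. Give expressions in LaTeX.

t_(k+1)/t_k = 2*(-3*k - 5)/(3*k + 2).
Gosper form: A/B · C(k+1)/C(k) with A=-2, B=1, C=k + 2/3.
f must satisfy (-2)·f(k+1) − (1)·f(k) = k + 2/3.
Degrees (0,0,1) ⇒ d ≤ 1.
Coefficient equations give f(k) = -k/3.
Certificate R = B(k−1)f/C = -k/(3*k + 2) gives s_k = (-2)**(k + 1)*k.
Check: Δs_k = 2*(-2)**k*(3*k + 2). ✓
Evaluate: s_(n+1) = (-2)**(n + 2)*(n + 1); subtract s_(0) = 0 ⇒ S(n) = (-2)**(n + 2)*(n + 1).

S(n) = \left(-2\right)^{n + 2} \left(n + 1\right)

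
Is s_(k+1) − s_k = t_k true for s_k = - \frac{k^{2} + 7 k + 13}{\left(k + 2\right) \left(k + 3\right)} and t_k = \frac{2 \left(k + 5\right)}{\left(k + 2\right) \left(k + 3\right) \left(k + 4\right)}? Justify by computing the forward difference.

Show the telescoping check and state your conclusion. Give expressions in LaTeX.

Valid: the claim telescopes to t_k.

s_(k+1) = (-7*k - (k + 1)**2 - 20)/((k + 3)*(k + 4))
s_(k+1) − s_k = 2*(k + 5)/(k**3 + 9*k**2 + 26*k + 24)
(s_(k+1) − s_k) − t_k = 0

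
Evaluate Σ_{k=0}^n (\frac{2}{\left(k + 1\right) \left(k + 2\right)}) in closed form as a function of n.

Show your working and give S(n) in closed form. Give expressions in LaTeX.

t_(k+1)/t_k = (k + 1)/(k + 3).
Take A(k)=k + 1, B(k)=k + 3, C(k)=1.
Need (k + 1)·f(k+1) − (k + 2)·f(k) = 1.
d = 1 from the (1,1,0) case.
Coefficient equations give f(k) = k.
Certificate R = B(k−1)f/C = k*(k + 2) gives s_k = 2*k/(k + 1).
Δs = 2/(k**2 + 3*k + 2), as required.
Telescope: S(n) = s_(n+1) − s_(0) = 2*(n + 1)/(n + 2) − (0) = 2*(n + 1)/(n + 2).

S(n) = \frac{2 \left(n + 1\right)}{n + 2}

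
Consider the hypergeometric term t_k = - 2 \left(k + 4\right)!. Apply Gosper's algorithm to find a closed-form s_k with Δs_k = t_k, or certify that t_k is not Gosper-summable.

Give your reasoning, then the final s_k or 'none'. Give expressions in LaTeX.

none — t_k is not Gosper-summable

Ratio r(k) = k + 5.
Factor: A=k + 5; B=1; C=1.
Need (k + 5)·f(k+1) − (1)·f(k) = 1.
Degrees (1,0,0) ⇒ d ≤ -1.
d = -1 < 0 ⇒ no nonzero polynomial f; not summable.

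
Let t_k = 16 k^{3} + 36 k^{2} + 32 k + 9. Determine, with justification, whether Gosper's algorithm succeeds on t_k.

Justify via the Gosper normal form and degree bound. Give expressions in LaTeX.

Step 1: r(k) = (16*k**3 + 84*k**2 + 152*k + 93)/(16*k**3 + 36*k**2 + 32*k + 9).
Factor: A=1; B=1; C=k**3 + 9*k**2/4 + 2*k + 9/16.
Solve (1)·f(k+1) − (1)·f(k) = k**3 + 9*k**2/4 + 2*k + 9/16.
Degrees (0,0,3) ⇒ d ≤ 4.
A polynomial solution: f(k) = k*(4*k**3 + 4*k**2 + 2*k - 1)/16.
R(k) = B(k−1)·f(k)/C(k) = k*(4*k**3 + 4*k**2 + 2*k - 1)/((2*k + 1)*(8*k**2 + 14*k + 9)); s_k = R·t_k = k*(4*k**3 + 4*k**2 + 2*k - 1).
Verify: 16*k**3 + 36*k**2 + 32*k + 9 matches t_k.

Yes. s_k = k \left(4 k^{3} + 4 k^{2} + 2 k - 1\right).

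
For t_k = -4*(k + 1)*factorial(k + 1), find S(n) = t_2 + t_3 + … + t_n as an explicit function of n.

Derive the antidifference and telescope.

S(n) = 24 - 4*factorial(n + 2)

The ratio is (k + 2)**2/(k + 1).
Factor: A=k + 2; B=1; C=k + 1.
f must satisfy (k + 2)·f(k+1) − (1)·f(k) = k + 1.
deg f ≤ 0 (via 1,0,1).
A polynomial solution: f(k) = 1.
Get s_k = R·t_k = -4*factorial(k + 1) with R(k) = B(k−1)f(k)/C(k) = 1/(k + 1).
s_(k+1) − s_k = -4*(k + 1)*factorial(k + 1) = t_k.
Σ_(k=2)^n t_k = s_(n+1) − s_(2) = (-4*factorial(n + 2)) − (-24), i.e. 24 - 4*factorial(n + 2).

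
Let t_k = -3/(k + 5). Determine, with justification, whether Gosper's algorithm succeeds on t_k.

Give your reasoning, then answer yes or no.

No — t_k has no hypergeometric antidifference.

Ratio r(k) = (k + 5)/(k + 6).
Take A(k)=k + 5, B(k)=k + 6, C(k)=1.
f must satisfy (k + 5)·f(k+1) − (k + 5)·f(k) = 1.
From deg A=1, deg B=1, deg C=0: d=0.
Generic f = c0 gives residual -1; -1 = 0 cannot hold, so t_k is not Gosper-summable.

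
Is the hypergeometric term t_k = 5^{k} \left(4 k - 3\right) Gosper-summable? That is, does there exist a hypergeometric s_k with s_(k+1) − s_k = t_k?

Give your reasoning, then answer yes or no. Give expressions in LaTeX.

Yes. s_k = 5^{k} \left(k - 2\right).

Compute t_(k+1)/t_k: get 5*(4*k + 1)/(4*k - 3).
Gosper form: A/B · C(k+1)/C(k) with A=5, B=1, C=k - 3/4.
Key eq: (5)·f(k+1) = (1)·f(k) + (k - 3/4).
deg f ≤ 1 (via 0,0,1).
Solve for f: f(k) = (k - 2)/4 (degree 1 ≤ 1).
R(k) = B(k−1)·f(k)/C(k) = (k - 2)/(4*k - 3); s_k = R·t_k = 5**k*(k - 2).
Verify: 5**k*(4*k - 3) matches t_k.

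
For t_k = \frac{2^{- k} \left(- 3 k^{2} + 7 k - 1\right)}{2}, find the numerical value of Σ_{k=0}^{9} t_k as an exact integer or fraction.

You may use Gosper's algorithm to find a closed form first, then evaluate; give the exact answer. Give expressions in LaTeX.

r(k) = (3*k**2 - k - 3)/(2*(3*k**2 - 7*k + 1)) after simplifying.
Normal form (A,B,C) = (1/2, 1, k**2 - 7*k/3 + 1/3).
Solve (1/2)·f(k+1) − (1)·f(k) = k**2 - 7*k/3 + 1/3.
Degrees (0,0,2) ⇒ d ≤ 2.
Solving with deg f ≤ 2: f(k) = -2*(3*k**2 - k + 3)/3.
Then R = B(k−1)f/C = -2*(3*k**2 - k + 3)/(3*k**2 - 7*k + 1), so s_k = R(k)·t_k = (3*k**2 - k + 3)/2**k.
s_(k+1) − s_k = (-3*k**2 + 7*k - 1)/(2*2**k) = t_k.
Σ_(k=0)^(9) t_k = s_(10) − s_(0) = 293/1024 − (3) = -2779/1024.

Σ = -2779/1024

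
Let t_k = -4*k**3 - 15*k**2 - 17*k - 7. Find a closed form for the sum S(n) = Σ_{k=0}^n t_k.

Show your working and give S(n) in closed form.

S(n) = -n**4 - 7*n**3 - 17*n**2 - 18*n - 7

Step 1: r(k) = (4*k**3 + 27*k**2 + 59*k + 43)/(4*k**3 + 15*k**2 + 17*k + 7).
Normal form (A,B,C) = (1, 1, k**3 + 15*k**2/4 + 17*k/4 + 7/4).
Need (1)·f(k+1) − (1)·f(k) = k**3 + 15*k**2/4 + 17*k/4 + 7/4.
From deg A=0, deg B=0, deg C=3: d=4.
Coefficient equations give f(k) = k*(k**3 + 3*k**2 + 2*k + 1)/4.
So s_k = (B(k−1)f/C)·t_k = (k*(k**3 + 3*k**2 + 2*k + 1)/(4*k**3 + 15*k**2 + 17*k + 7))·t_k = k*(-k**3 - 3*k**2 - 2*k - 1).
Δs = -4*k**3 - 15*k**2 - 17*k - 7, as required.
Σ_(k=0)^n t_k = s_(n+1) − s_(0) = (-n**4 - 7*n**3 - 17*n**2 - 18*n - 7) − (0), i.e. -n**4 - 7*n**3 - 17*n**2 - 18*n - 7.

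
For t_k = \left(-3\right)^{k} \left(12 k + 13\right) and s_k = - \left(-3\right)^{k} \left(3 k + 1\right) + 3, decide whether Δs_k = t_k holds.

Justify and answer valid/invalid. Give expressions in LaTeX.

Valid — Δs_k = t_k.

s_(k+1) = 3*(-3)**k*(3*k + 4) + 3
s_(k+1) − s_k = (-3)**k*(12*k + 13)
(s_(k+1) − s_k) − t_k = 0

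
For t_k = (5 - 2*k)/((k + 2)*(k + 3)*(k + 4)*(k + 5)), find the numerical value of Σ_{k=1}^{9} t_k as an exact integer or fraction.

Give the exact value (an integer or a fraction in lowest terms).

Σ = 3/728

The ratio is (k + 2)*(2*k - 3)/((k + 6)*(2*k - 5)).
Factor: A=k + 2; B=k + 6; C=k - 5/2.
Key eq: (k + 2)·f(k+1) = (k + 5)·f(k) + (k - 5/2).
d = 3 from the (1,1,1) case.
Solve for f: f(k) = -k*(k**2 + 9*k + 50)/48 (degree 3 ≤ 3).
Certificate R = B(k−1)f/C = -k*(k + 5)*(k**2 + 9*k + 50)/(24*(2*k - 5)) gives s_k = k*(k**2 + 9*k + 50)/(24*(k + 2)*(k + 3)*(k + 4)).
Δs = (5 - 2*k)/(k**4 + 14*k**3 + 71*k**2 + 154*k + 120), as required.
Sum = s_(10) − s_(1); s_(10) = 25/546, s_(1) = 1/24 ⇒ 3/728.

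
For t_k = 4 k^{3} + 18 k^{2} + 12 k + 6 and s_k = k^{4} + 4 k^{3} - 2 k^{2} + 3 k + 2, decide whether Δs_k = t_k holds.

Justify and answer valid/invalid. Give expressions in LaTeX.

s_(k+1) = k**4 + 8*k**3 + 16*k**2 + 15*k + 8
s_(k+1) − s_k = 4*k**3 + 18*k**2 + 12*k + 6
(s_(k+1) − s_k) − t_k = 0

Valid — Δs_k = t_k.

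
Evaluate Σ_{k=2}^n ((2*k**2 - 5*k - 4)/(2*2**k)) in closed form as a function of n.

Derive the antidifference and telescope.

t_(k+1)/t_k = (2*k**2 - k - 7)/(2*(2*k**2 - 5*k - 4)).
Normal form (A,B,C) = (1/2, 1, k**2 - 5*k/2 - 2).
Need (1/2)·f(k+1) − (1)·f(k) = k**2 - 5*k/2 - 2.
From deg A=0, deg B=0, deg C=2: d=2.
Coefficient equations give f(k) = -(k + 1)*(2*k - 3).
Certificate R = B(k−1)f/C = -2*(k + 1)*(2*k - 3)/(2*k**2 - 5*k - 4) gives s_k = (-2*k**2 + k + 3)/2**k.
Δs = (2*k**2 - 5*k - 4)/(2*2**k), as required.
Σ_(k=2)^n t_k = s_(n+1) − s_(2) = (2**(-n - 1)*(-2*n**2 - 3*n + 2)) − (-3/4), i.e. 2**(-n - 2)*(3*2**n - 4*n**2 - 6*n + 4).

S(n) = 2**(-n - 2)*(3*2**n - 4*n**2 - 6*n + 4)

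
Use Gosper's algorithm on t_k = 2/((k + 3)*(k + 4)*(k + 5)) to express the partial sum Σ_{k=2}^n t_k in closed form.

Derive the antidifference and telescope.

Step 1: r(k) = (k + 3)/(k + 6).
Gosper form: A/B · C(k+1)/C(k) with A=k + 3, B=k + 6, C=1.
f must satisfy (k + 3)·f(k+1) − (k + 5)·f(k) = 1.
d = 2 from the (1,1,0) case.
Coefficient equations give f(k) = k*(k + 7)/24.
So s_k = (B(k−1)f/C)·t_k = (k*(k + 5)*(k + 7)/24)·t_k = k*(k + 7)/(12*(k + 3)*(k + 4)).
s_(k+1) − s_k = 2/(k**3 + 12*k**2 + 47*k + 60) = t_k.
Evaluate: s_(n+1) = (n**2 + 9*n + 8)/(12*(n**2 + 9*n + 20)); subtract s_(2) = 1/20 ⇒ S(n) = (n**2 + 9*n - 10)/(30*(n**2 + 9*n + 20)).

S(n) = (n**2 + 9*n - 10)/(30*(n**2 + 9*n + 20))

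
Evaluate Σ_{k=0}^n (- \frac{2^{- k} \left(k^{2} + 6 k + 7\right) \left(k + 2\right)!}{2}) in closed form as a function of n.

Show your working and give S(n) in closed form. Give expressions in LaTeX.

r(k) = (k + 3)*(6*k + (k + 1)**2 + 13)/(2*(k**2 + 6*k + 7)) after simplifying.
A = k/2 + 3/2, B = 1, C = k**2 + 6*k + 7.
f must satisfy (k/2 + 3/2)·f(k+1) − (1)·f(k) = k**2 + 6*k + 7.
d = 1 from the (1,0,2) case.
Match coefficients ⇒ f(k) = 2*(k + 4).
So s_k = (B(k−1)f/C)·t_k = (2*(k + 4)/(k**2 + 6*k + 7))·t_k = -(k + 4)*factorial(k + 2)/2**k.
Check: Δs_k = -(k**2 + 6*k + 7)*factorial(k + 2)/(2*2**k). ✓
Evaluate: s_(n+1) = -2**(-n - 1)*(n + 5)*factorial(n + 3); subtract s_(0) = -8 ⇒ S(n) = 8 - n*factorial(n + 3)/(2*2**n) - 5*factorial(n + 3)/(2*2**n).

S(n) = 8 - \frac{2^{- n} n \left(n + 3\right)!}{2} - \frac{5 \cdot 2^{- n} \left(n + 3\right)!}{2}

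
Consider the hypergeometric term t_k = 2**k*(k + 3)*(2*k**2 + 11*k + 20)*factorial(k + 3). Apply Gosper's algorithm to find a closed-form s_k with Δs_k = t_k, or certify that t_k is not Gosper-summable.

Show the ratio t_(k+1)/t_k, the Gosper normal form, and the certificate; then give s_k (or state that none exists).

s_k = 2**k*(k**2 + 3*k + 4)*factorial(k + 3)

t_(k+1)/t_k = (k + 4)**2*(22*k + 4*(k + 1)**2 + 62)/((k + 3)*(2*k**2 + 11*k + 20)).
So A=2*k + 8 and B=1, with C=k**3 + 17*k**2/2 + 53*k/2 + 30.
Need (2*k + 8)·f(k+1) − (1)·f(k) = k**3 + 17*k**2/2 + 53*k/2 + 30.
d = 2 from the (1,0,3) case.
A polynomial solution: f(k) = (k**2 + 3*k + 4)/2.
Get s_k = R·t_k = 2**k*(k**2 + 3*k + 4)*factorial(k + 3) with R(k) = B(k−1)f(k)/C(k) = (k**2 + 3*k + 4)/((k + 3)*(2*k**2 + 11*k + 20)).
Verify: 2**k*(k + 3)*(2*k**2 + 11*k + 20)*factorial(k + 3) matches t_k.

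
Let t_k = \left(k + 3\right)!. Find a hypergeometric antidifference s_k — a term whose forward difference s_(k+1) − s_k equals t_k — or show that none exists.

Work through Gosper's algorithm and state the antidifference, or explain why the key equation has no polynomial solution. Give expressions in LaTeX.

The ratio is k + 4.
So A=k + 4 and B=1, with C=1.
Set up (k + 4)·f(k+1) − (1)·f(k) − (1) = 0.
Degrees (1,0,0) ⇒ d ≤ -1.
Negative degree bound (-1): no f exists, t_k not Gosper-summable.

no hypergeometric antidifference exists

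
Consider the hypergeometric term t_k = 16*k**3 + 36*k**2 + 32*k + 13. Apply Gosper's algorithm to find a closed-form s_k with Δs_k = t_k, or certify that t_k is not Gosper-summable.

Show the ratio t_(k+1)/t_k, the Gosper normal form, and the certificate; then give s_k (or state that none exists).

Ratio r(k) = (16*k**3 + 84*k**2 + 152*k + 97)/(16*k**3 + 36*k**2 + 32*k + 13).
Take A(k)=1, B(k)=1, C(k)=k**3 + 9*k**2/4 + 2*k + 13/16.
Solve (1)·f(k+1) − (1)·f(k) = k**3 + 9*k**2/4 + 2*k + 13/16.
Bound: deg f ≤ 4.
Match coefficients ⇒ f(k) = k*(4*k**3 + 4*k**2 + 2*k + 3)/16.
So s_k = (B(k−1)f/C)·t_k = (k*(4*k**3 + 4*k**2 + 2*k + 3)/(16*k**3 + 36*k**2 + 32*k + 13))·t_k = k*(4*k**3 + 4*k**2 + 2*k + 3).
Δs = 16*k**3 + 36*k**2 + 32*k + 13, as required.

s_k = k*(4*k**3 + 4*k**2 + 2*k + 3)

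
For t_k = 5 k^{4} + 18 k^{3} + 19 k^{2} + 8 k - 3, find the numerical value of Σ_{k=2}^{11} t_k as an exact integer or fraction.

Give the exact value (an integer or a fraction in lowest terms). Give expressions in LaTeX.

Compute t_(k+1)/t_k: get (5*k**4 + 38*k**3 + 103*k**2 + 120*k + 47)/(5*k**4 + 18*k**3 + 19*k**2 + 8*k - 3).
Gosper form: A/B · C(k+1)/C(k) with A=1, B=1, C=k**4 + 18*k**3/5 + 19*k**2/5 + 8*k/5 - 3/5.
Key eq: (1)·f(k+1) = (1)·f(k) + (k**4 + 18*k**3/5 + 19*k**2/5 + 8*k/5 - 3/5).
Degrees (0,0,4) ⇒ d ≤ 5.
Solving with deg f ≤ 5: f(k) = k*(k**4 + 2*k**3 - k**2 - k - 4)/5.
R(k) = B(k−1)·f(k)/C(k) = k*(k**4 + 2*k**3 - k**2 - k - 4)/(5*k**4 + 18*k**3 + 19*k**2 + 8*k - 3); s_k = R·t_k = k*(k**4 + 2*k**3 - k**2 - k - 4).
Verify: 5*k**4 + 18*k**3 + 19*k**2 + 8*k - 3 matches t_k.
Evaluate s at k=12 and k=2: 288384 and 44; difference 288340.

Σ = 288340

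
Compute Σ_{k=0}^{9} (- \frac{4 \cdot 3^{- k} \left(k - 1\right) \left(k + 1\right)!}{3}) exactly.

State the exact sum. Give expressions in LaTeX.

r(k) = k*(k + 2)/(3*(k - 1)) after simplifying.
Gosper form: A/B · C(k+1)/C(k) with A=k/3 + 2/3, B=1, C=k - 1.
Need (k/3 + 2/3)·f(k+1) − (1)·f(k) = k - 1.
Degrees (1,0,1) ⇒ d ≤ 0.
A polynomial solution: f(k) = 3.
R(k) = B(k−1)·f(k)/C(k) = 3/(k - 1); s_k = R·t_k = -4*factorial(k + 1)/3**k.
Verify: -4*(k - 1)*factorial(k + 1)/(3*3**k) matches t_k.
Σ_(k=0)^(9) t_k = s_(10) − s_(0) = -1971200/729 − (-4) = -1968284/729.

Σ = -1968284/729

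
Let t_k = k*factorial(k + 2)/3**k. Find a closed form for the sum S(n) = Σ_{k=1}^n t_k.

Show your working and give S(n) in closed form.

t_(k+1)/t_k = (k + 1)*(k + 3)/(3*k).
Gosper form: A/B · C(k+1)/C(k) with A=k/3 + 1, B=1, C=k.
Set up (k/3 + 1)·f(k+1) − (1)·f(k) − (k) = 0.
From deg A=1, deg B=0, deg C=1: d=0.
Match coefficients ⇒ f(k) = 3.
Get s_k = R·t_k = 3**(1 - k)*factorial(k + 2) with R(k) = B(k−1)f(k)/C(k) = 3/k.
s_(k+1) − s_k = k*factorial(k + 2)/3**k = t_k.
s_(n+1) = factorial(n + 3)/3**n and s_(1) = 6, so S(n) = -6 + factorial(n + 3)/3**n.

S(n) = -6 + factorial(n + 3)/3**n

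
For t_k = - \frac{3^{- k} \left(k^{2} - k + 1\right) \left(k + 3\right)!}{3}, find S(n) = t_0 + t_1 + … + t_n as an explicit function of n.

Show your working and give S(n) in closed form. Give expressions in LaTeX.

The ratio is -(k + 4)*(k - (k + 1)**2)/(3*k**2 - 3*k + 3).
So A=k/3 + 4/3 and B=1, with C=k**2 - k + 1.
Set up (k/3 + 4/3)·f(k+1) − (1)·f(k) − (k**2 - k + 1) = 0.
From deg A=1, deg B=0, deg C=2: d=1.
Solving with deg f ≤ 1: f(k) = 3*(k - 3).
Then R = B(k−1)f/C = 3*(k - 3)/(k**2 - k + 1), so s_k = R(k)·t_k = -(k - 3)*factorial(k + 3)/3**k.
Verify: -(k**2 - k + 1)*factorial(k + 3)/(3*3**k) matches t_k.
Σ_(k=0)^n t_k = s_(n+1) − s_(0) = (-3**(-n - 1)*(n - 2)*factorial(n + 4)) − (18), i.e. -18 - n*factorial(n + 4)/(3*3**n) + 2*factorial(n + 4)/(3*3**n).

S(n) = -18 - \frac{3^{- n} n \left(n + 4\right)!}{3} + \frac{2 \cdot 3^{- n} \left(n + 4\right)!}{3}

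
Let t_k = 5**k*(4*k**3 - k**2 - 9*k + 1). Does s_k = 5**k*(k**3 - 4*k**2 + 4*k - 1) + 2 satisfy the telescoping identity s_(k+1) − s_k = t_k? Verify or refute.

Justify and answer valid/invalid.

valid; difference matches t_k

s_(k+1) = 5**(k + 1)*(4*k + (k + 1)**3 - 4*(k + 1)**2 + 3) + 2
s_(k+1) − s_k = 5**k*(4*k**3 - k**2 - 9*k + 1)
(s_(k+1) − s_k) − t_k = 0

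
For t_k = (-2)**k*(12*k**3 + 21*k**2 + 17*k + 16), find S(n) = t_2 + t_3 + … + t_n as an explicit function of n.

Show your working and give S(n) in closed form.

r(k) = 2*(-12*k**3 - 57*k**2 - 95*k - 66)/(12*k**3 + 21*k**2 + 17*k + 16) after simplifying.
Take A(k)=-2, B(k)=1, C(k)=k**3 + 7*k**2/4 + 17*k/12 + 4/3.
Need (-2)·f(k+1) − (1)·f(k) = k**3 + 7*k**2/4 + 17*k/12 + 4/3.
deg f ≤ 3 (via 0,0,3).
Solving with deg f ≤ 3: f(k) = -(k + 1)*(4*k**2 - 5*k + 4)/12.
R(k) = B(k−1)·f(k)/C(k) = -(k + 1)*(4*k**2 - 5*k + 4)/(12*k**3 + 21*k**2 + 17*k + 16); s_k = R·t_k = (-2)**k*(-4*k**3 + k**2 + k - 4).
s_(k+1) − s_k = (-2)**k*(12*k**3 + 21*k**2 + 17*k + 16) = t_k.
Evaluate: s_(n+1) = 2*(-2)**n*(4*n**3 + 11*n**2 + 9*n + 6); subtract s_(2) = -120 ⇒ S(n) = 8*(-2)**n*n**3 + 22*(-2)**n*n**2 + 18*(-2)**n*n + 12*(-2)**n + 120.

S(n) = 8*(-2)**n*n**3 + 22*(-2)**n*n**2 + 18*(-2)**n*n + 12*(-2)**n + 120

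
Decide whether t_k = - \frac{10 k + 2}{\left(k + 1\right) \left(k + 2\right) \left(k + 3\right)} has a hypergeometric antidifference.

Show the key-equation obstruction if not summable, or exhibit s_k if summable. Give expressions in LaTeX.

The ratio is (k + 1)*(5*k + 6)/((k + 4)*(5*k + 1)).
Gosper form: A/B · C(k+1)/C(k) with A=k + 1, B=k + 4, C=k + 1/5.
f must satisfy (k + 1)·f(k+1) − (k + 3)·f(k) = k + 1/5.
d = 2 from the (1,1,1) case.
Solve for f: f(k) = k*(3*k - 1)/10 (degree 2 ≤ 2).
So s_k = (B(k−1)f/C)·t_k = (k*(k + 3)*(3*k - 1)/(2*(5*k + 1)))·t_k = -k*(3*k - 1)/((k + 1)*(k + 2)).
Δs = 2*(-5*k - 1)/(k**3 + 6*k**2 + 11*k + 6), as required.

Yes. s_k = - \frac{k \left(3 k - 1\right)}{\left(k + 1\right) \left(k + 2\right)}.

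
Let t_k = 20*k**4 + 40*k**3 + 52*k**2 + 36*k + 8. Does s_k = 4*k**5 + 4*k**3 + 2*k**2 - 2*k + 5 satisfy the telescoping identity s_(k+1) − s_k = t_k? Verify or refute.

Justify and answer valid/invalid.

s_(k+1) = -2*k + 4*(k + 1)**5 + 4*(k + 1)**3 + 2*(k + 1)**2 + 3
s_(k+1) − s_k = 20*k**4 + 40*k**3 + 52*k**2 + 36*k + 8
(s_(k+1) − s_k) − t_k = 0

Valid: the claim telescopes to t_k.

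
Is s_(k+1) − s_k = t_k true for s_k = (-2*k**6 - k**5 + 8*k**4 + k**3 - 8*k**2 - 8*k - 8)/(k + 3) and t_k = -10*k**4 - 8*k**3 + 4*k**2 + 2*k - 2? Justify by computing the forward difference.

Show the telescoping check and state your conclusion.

Invalid: residual (8*k**5 + 41*k**4 + 22*k**3 - 17*k**2 - 6*k + 2)/(k**2 + 7*k + 12) ≠ 0.

s_(k+1) = (-2*k**6 - 13*k**5 - 27*k**4 - 17*k**3 + 3*k**2 - 6*k - 18)/(k + 4)
s_(k+1) − s_k = (-10*k**6 - 70*k**5 - 131*k**4 - 44*k**3 + 43*k**2 + 4*k - 22)/(k**2 + 7*k + 12)
(s_(k+1) − s_k) − t_k = (8*k**5 + 41*k**4 + 22*k**3 - 17*k**2 - 6*k + 2)/(k**2 + 7*k + 12)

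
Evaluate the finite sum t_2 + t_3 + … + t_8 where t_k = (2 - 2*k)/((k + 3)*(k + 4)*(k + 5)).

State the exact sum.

Σ = -14/195

Step 1: r(k) = k*(k + 3)/((k - 1)*(k + 6)).
Factor: A=k + 3; B=k + 6; C=k - 1.
Need (k + 3)·f(k+1) − (k + 5)·f(k) = k - 1.
From deg A=1, deg B=1, deg C=1: d=2.
Coefficient equations give f(k) = k*(k - 5)/12.
So s_k = (B(k−1)f/C)·t_k = (k*(k - 5)*(k + 5)/(12*(k - 1)))·t_k = -k*(k - 5)/(6*(k + 3)*(k + 4)).
s_(k+1) − s_k = 2*(1 - k)/(k**3 + 12*k**2 + 47*k + 60) = t_k.
Σ_(k=2)^(8) t_k = s_(9) − s_(2) = -1/26 − (1/30) = -14/195.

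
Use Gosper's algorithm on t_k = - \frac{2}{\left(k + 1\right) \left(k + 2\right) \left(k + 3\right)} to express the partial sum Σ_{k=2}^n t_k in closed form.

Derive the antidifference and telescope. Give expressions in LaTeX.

S(n) = \frac{- n^{2} - 5 n + 6}{12 \left(n^{2} + 5 n + 6\right)}

r(k) = (k + 1)/(k + 4) after simplifying.
Normal form (A,B,C) = (k + 1, k + 4, 1).
Set up (k + 1)·f(k+1) − (k + 3)·f(k) − (1) = 0.
Bound: deg f ≤ 2.
Match coefficients ⇒ f(k) = k*(k + 3)/4.
Certificate R = B(k−1)f/C = k*(k + 3)**2/4 gives s_k = k*(-k - 3)/(2*(k + 1)*(k + 2)).
s_(k+1) − s_k = -2/(k**3 + 6*k**2 + 11*k + 6) = t_k.
Telescope: S(n) = s_(n+1) − s_(2) = (-n**2 - 5*n - 4)/(2*(n**2 + 5*n + 6)) − (-5/12) = (-n**2 - 5*n + 6)/(12*(n**2 + 5*n + 6)).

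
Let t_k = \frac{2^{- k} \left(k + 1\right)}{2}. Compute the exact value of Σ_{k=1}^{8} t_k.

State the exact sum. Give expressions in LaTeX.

Σ = 757/512

Step 1: r(k) = (k + 2)/(2*(k + 1)).
Gosper form: A/B · C(k+1)/C(k) with A=1/2, B=1, C=k + 1.
f must satisfy (1/2)·f(k+1) − (1)·f(k) = k + 1.
From deg A=0, deg B=0, deg C=1: d=1.
Coefficient equations give f(k) = -2*(k + 2).
Then R = B(k−1)f/C = -2*(k + 2)/(k + 1), so s_k = R(k)·t_k = (-k - 2)/2**k.
Verify: (k + 1)/(2*2**k) matches t_k.
Sum = s_(9) − s_(1); s_(9) = -11/512, s_(1) = -3/2 ⇒ 757/512.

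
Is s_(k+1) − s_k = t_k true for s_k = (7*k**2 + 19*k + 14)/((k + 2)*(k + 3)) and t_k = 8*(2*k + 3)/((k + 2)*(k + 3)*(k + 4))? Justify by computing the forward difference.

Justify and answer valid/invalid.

valid; difference matches t_k

s_(k+1) = (19*k + 7*(k + 1)**2 + 33)/((k + 3)*(k + 4))
s_(k+1) − s_k = 8*(2*k + 3)/(k**3 + 9*k**2 + 26*k + 24)
(s_(k+1) − s_k) − t_k = 0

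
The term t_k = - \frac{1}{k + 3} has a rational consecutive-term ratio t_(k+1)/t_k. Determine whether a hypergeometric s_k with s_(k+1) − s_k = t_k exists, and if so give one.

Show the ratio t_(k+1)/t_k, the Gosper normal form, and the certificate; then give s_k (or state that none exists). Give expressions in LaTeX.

no hypergeometric antidifference exists

The ratio is (k + 3)/(k + 4).
So A=k + 3 and B=k + 4, with C=1.
Key eq: (k + 3)·f(k+1) = (k + 3)·f(k) + (1).
Bound: deg f ≤ 0.
Put f(k) = c0: A·f(k+1) − B(k−1)·f(k) − C = -1; need -1 = 0 — inconsistent ⇒ no f, not summable.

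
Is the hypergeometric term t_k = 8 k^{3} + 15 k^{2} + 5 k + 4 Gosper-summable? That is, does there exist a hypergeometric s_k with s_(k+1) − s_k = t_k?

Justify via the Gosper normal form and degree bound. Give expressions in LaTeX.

Compute t_(k+1)/t_k: get (8*k**3 + 39*k**2 + 59*k + 32)/(8*k**3 + 15*k**2 + 5*k + 4).
Normal form (A,B,C) = (1, 1, k**3 + 15*k**2/8 + 5*k/8 + 1/2).
f must satisfy (1)·f(k+1) − (1)·f(k) = k**3 + 15*k**2/8 + 5*k/8 + 1/2.
Bound: deg f ≤ 4.
Match coefficients ⇒ f(k) = k*(2*k**3 + k**2 - 3*k + 4)/8.
Get s_k = R·t_k = k*(2*k**3 + k**2 - 3*k + 4) with R(k) = B(k−1)f(k)/C(k) = k*(2*k**3 + k**2 - 3*k + 4)/(8*k**3 + 15*k**2 + 5*k + 4).
Δs = 8*k**3 + 15*k**2 + 5*k + 4, as required.

Yes. s_k = k \left(2 k^{3} + k^{2} - 3 k + 4\right).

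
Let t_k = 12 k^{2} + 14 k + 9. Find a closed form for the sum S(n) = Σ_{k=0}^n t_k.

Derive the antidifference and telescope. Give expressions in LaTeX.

S(n) = 4 n^{3} + 13 n^{2} + 18 n + 9

t_(k+1)/t_k = (12*k**2 + 38*k + 35)/(12*k**2 + 14*k + 9).
Take A(k)=1, B(k)=1, C(k)=k**2 + 7*k/6 + 3/4.
Solve (1)·f(k+1) − (1)·f(k) = k**2 + 7*k/6 + 3/4.
d = 3 from the (0,0,2) case.
Match coefficients ⇒ f(k) = k*(4*k**2 + k + 4)/12.
R(k) = B(k−1)·f(k)/C(k) = k*(4*k**2 + k + 4)/(12*k**2 + 14*k + 9); s_k = R·t_k = k*(4*k**2 + k + 4).
Δs = 12*k**2 + 14*k + 9, as required.
Telescope: S(n) = s_(n+1) − s_(0) = 4*n**3 + 13*n**2 + 18*n + 9 − (0) = 4*n**3 + 13*n**2 + 18*n + 9.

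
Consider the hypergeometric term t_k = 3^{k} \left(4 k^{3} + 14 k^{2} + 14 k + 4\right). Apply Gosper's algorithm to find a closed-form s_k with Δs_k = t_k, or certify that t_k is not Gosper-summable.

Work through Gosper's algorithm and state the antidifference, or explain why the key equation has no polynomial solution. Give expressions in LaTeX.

s_k = 2 \cdot 3^{k} \left(k^{3} - k^{2} + 2 k - 2\right)

Compute t_(k+1)/t_k: get 3*(2*k**2 + 9*k + 9)/(2*k**2 + 3*k + 1).
So A=3 and B=1, with C=k**3 + 7*k**2/2 + 7*k/2 + 1.
f must satisfy (3)·f(k+1) − (1)·f(k) = k**3 + 7*k**2/2 + 7*k/2 + 1.
Bound: deg f ≤ 3.
A polynomial solution: f(k) = (k - 1)*(k**2 + 2)/2.
So s_k = (B(k−1)f/C)·t_k = ((k - 1)*(k**2 + 2)/((k + 1)*(k + 2)*(2*k + 1)))·t_k = 2*3**k*(k**3 - k**2 + 2*k - 2).
Δs = 3**k*(4*k**3 + 14*k**2 + 14*k + 4), as required.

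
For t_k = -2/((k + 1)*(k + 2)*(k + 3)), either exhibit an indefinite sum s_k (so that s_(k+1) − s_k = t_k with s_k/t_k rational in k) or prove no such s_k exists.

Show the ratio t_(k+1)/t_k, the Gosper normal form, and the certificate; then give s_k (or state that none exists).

s_k = k*(-k - 3)/(2*(k + 1)*(k + 2))

The ratio is (k + 1)/(k + 4).
Normal form (A,B,C) = (k + 1, k + 4, 1).
Key eq: (k + 1)·f(k+1) = (k + 3)·f(k) + (1).
Bound: deg f ≤ 2.
Coefficient equations give f(k) = k*(k + 3)/4.
So s_k = (B(k−1)f/C)·t_k = (k*(k + 3)**2/4)·t_k = k*(-k - 3)/(2*(k + 1)*(k + 2)).
Verify: -2/(k**3 + 6*k**2 + 11*k + 6) matches t_k.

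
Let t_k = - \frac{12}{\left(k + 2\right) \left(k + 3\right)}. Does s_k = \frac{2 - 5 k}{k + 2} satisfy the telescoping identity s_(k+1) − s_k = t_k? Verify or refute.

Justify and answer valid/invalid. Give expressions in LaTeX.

s_(k+1) = (-5*k - 3)/(k + 3)
s_(k+1) − s_k = -12/(k**2 + 5*k + 6)
(s_(k+1) − s_k) − t_k = 0

Valid — Δs_k = t_k.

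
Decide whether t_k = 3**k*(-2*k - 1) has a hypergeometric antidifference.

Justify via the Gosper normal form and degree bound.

t_(k+1)/t_k = 3*(2*k + 3)/(2*k + 1).
Factor: A=3; B=1; C=k + 1/2.
Key eq: (3)·f(k+1) = (1)·f(k) + (k + 1/2).
deg f ≤ 1 (via 0,0,1).
Solving with deg f ≤ 1: f(k) = (k - 1)/2.
Certificate R = B(k−1)f/C = (k - 1)/(2*k + 1) gives s_k = 3**k*(1 - k).
Δs = 3**k*(-2*k - 1), as required.

Yes. s_k = 3**k*(1 - k).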